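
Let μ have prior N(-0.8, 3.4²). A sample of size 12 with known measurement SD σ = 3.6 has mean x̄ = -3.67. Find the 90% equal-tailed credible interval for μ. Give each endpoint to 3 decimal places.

[-5.060, -1.790]

Posterior precision = 1/3.4² + 12/3.6² = 0.0865 + 0.9259 = 1.0124, so posterior SD = 0.9938.
Posterior mean = (-0.8/3.4² + 12·-3.67/3.6²) / 1.0124 = -3.4248.
Interval: -3.4248 ± 1.645 × 0.9938 → [-5.060, -1.790].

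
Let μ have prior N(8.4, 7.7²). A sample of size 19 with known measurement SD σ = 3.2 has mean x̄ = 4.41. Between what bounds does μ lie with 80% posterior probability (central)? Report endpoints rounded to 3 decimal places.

Posterior precision = 1/7.7² + 19/3.2² = 0.0169 + 1.8555 = 1.8723, so posterior SD = 0.7308.
Posterior mean = (8.4/7.7² + 19·4.41/3.2²) / 1.8723 = 4.4459.
Interval: 4.4459 ± 1.282 × 0.7308 → [3.509, 5.383].

[3.509, 5.383]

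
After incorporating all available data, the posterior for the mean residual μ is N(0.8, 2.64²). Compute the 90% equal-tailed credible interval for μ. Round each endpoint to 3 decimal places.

The posterior is symmetric, so the 90% equal-tailed interval is μ = 0.8 ± z·2.64 with z = 1.645.
Half-width: 1.645 × 2.64 = 4.342.
0.8 − 4.342 = -3.542; 0.8 + 4.342 = 5.142.

[-3.542, 5.142]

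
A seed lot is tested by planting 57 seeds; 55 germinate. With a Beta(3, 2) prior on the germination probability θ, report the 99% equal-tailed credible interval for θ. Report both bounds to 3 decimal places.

Posterior: Beta(3+55, 2+2) = Beta(58, 4).
Equal-tailed 99% interval: the 0.005 and 0.995 quantiles of Beta(58, 4).
Posterior mean ≈ 0.935, SD ≈ 0.031; a Normal approximation gives roughly [0.856, 1.015].
Exact: F⁻¹(0.005) = 0.831; F⁻¹(0.995) = 0.989.

[0.831, 0.989]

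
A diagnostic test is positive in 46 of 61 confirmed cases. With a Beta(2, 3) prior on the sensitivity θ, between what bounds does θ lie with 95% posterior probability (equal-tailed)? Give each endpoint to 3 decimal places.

Posterior: Beta(2+46, 3+15) = Beta(48, 18).
Equal-tailed 95% interval: the 0.025 and 0.975 quantiles of Beta(48, 18).
Posterior mean ≈ 0.727, SD ≈ 0.054; a Normal approximation gives roughly [0.621, 0.834].
Exact: F⁻¹(0.025) = 0.615; F⁻¹(0.975) = 0.827.

[0.615, 0.827]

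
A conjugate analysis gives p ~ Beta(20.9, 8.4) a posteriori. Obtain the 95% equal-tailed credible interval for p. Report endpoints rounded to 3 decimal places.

Posterior: Beta(20.9, 8.4).
Equal-tailed 95% interval: the 0.025 and 0.975 quantiles of Beta(20.9, 8.4).
Posterior mean ≈ 0.713, SD ≈ 0.082; a Normal approximation gives roughly [0.552, 0.874].
Exact: F⁻¹(0.025) = 0.540; F⁻¹(0.975) = 0.859.

[0.540, 0.859]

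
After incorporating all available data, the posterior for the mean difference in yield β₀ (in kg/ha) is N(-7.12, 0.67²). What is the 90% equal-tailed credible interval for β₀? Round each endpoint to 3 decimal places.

The posterior is symmetric, so the 90% equal-tailed interval is β₀ = -7.12 ± z·0.67 with z = 1.645.
Half-width: 1.645 × 0.67 = 1.102.
-7.12 − 1.102 = -8.222; -7.12 + 1.102 = -6.018.

[-8.222, -6.018]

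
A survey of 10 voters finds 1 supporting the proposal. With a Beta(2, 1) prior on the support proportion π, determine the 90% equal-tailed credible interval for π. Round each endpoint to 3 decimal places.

[0.072, 0.438]

Posterior: Beta(2+1, 1+9) = Beta(3, 10).
Equal-tailed 90% interval: the 0.05 and 0.95 quantiles of Beta(3, 10).
Posterior mean ≈ 0.231, SD ≈ 0.113; a Normal approximation gives roughly [0.046, 0.416].
Exact: F⁻¹(0.05) = 0.072; F⁻¹(0.95) = 0.438.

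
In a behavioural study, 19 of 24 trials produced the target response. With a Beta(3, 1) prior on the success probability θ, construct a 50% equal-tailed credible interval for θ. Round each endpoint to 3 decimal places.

[0.737, 0.841]

Posterior: Beta(3+19, 1+5) = Beta(22, 6).
Equal-tailed 50% interval: the 0.25 and 0.75 quantiles of Beta(22, 6).
Posterior mean ≈ 0.786, SD ≈ 0.076; a Normal approximation gives roughly [0.734, 0.837].
Exact: F⁻¹(0.25) = 0.737; F⁻¹(0.75) = 0.841.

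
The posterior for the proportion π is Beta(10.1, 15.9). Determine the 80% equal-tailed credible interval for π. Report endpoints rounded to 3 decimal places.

[0.269, 0.512]

Posterior: Beta(10.1, 15.9).
Equal-tailed 80% interval: the 0.1 and 0.9 quantiles of Beta(10.1, 15.9).
Posterior mean ≈ 0.388, SD ≈ 0.094; a Normal approximation gives roughly [0.268, 0.509].
Exact: F⁻¹(0.1) = 0.269; F⁻¹(0.9) = 0.512.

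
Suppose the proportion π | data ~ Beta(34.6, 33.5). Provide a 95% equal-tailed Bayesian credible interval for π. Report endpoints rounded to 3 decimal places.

[0.390, 0.625]

Posterior: Beta(34.6, 33.5).
Equal-tailed 95% interval: the 0.025 and 0.975 quantiles of Beta(34.6, 33.5).
Posterior mean ≈ 0.508, SD ≈ 0.060; a Normal approximation gives roughly [0.390, 0.626].
Exact: F⁻¹(0.025) = 0.390; F⁻¹(0.975) = 0.625.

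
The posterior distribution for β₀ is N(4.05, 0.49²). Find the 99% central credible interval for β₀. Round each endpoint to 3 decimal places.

[2.788, 5.312]

The posterior is symmetric, so the 99% equal-tailed interval is β₀ = 4.05 ± z·0.49 with z = 2.576.
Half-width: 2.576 × 0.49 = 1.262.
4.05 − 1.262 = 2.788; 4.05 + 1.262 = 5.312.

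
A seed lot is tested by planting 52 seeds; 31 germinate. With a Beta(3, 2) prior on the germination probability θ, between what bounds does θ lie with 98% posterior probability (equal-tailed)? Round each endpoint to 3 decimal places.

Posterior: Beta(3+31, 2+21) = Beta(34, 23).
Equal-tailed 98% interval: the 0.01 and 0.99 quantiles of Beta(34, 23).
Posterior mean ≈ 0.596, SD ≈ 0.064; a Normal approximation gives roughly [0.447, 0.746].
Exact: F⁻¹(0.01) = 0.443; F⁻¹(0.99) = 0.740.

[0.443, 0.740]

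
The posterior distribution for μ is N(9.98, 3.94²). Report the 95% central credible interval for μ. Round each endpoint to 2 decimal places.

The posterior is symmetric, so the 95% equal-tailed interval is μ = 9.98 ± z·3.94 with z = 1.960.
Half-width: 1.960 × 3.94 = 7.72.
9.98 − 7.72 = 2.26; 9.98 + 7.72 = 17.70.

[2.26, 17.70]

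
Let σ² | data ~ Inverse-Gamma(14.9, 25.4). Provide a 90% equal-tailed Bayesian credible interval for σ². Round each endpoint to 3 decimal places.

[1.167, 2.771]

Inverse-Gamma(14.9, 25.4) quantiles: F⁻¹(0.05) and F⁻¹(0.95).
Equivalently, 1/σ² ~ Gamma(14.9, rate = 25.4); invert its 0.95 and 0.05 quantiles.
Posterior mean ≈ 1.827, SD ≈ 0.509; a Normal approximation gives roughly [0.990, 2.664].
Exact: lower = 1.167; upper = 2.771.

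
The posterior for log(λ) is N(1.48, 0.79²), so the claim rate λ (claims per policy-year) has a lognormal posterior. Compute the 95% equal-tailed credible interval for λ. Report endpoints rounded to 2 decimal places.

On the log scale the 95% interval is 1.48 ± 1.960 × 0.79 = [-0.0684, 3.0284].
Exponentiate: [e^-0.0684, e^3.0284] = [0.93, 20.66].

[0.93, 20.66]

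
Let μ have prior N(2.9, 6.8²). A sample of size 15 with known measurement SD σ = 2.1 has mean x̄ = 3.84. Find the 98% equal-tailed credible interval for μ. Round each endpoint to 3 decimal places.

Posterior precision = 1/6.8² + 15/2.1² = 0.0216 + 3.4014 = 3.4230, so posterior SD = 0.5405.
Posterior mean = (2.9/6.8² + 15·3.84/2.1²) / 3.4230 = 3.8341.
Interval: 3.8341 ± 2.326 × 0.5405 → [2.577, 5.091].

[2.577, 5.091]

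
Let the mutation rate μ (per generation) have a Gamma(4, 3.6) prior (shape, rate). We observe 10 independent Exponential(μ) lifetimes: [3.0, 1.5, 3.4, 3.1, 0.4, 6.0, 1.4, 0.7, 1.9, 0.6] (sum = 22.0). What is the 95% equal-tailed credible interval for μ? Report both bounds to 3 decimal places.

Posterior: Gamma(4+10, 3.6+22.0) = Gamma(14, 25.6) (shape, rate).
Equal-tailed 95% interval: Gamma(14, 25.6) quantiles at 0.025 and 0.975.
Posterior mean ≈ 0.547, SD ≈ 0.146; a Normal approximation gives roughly [0.260, 0.833].
Exact: lower = 0.299; upper = 0.868.

[0.299, 0.868]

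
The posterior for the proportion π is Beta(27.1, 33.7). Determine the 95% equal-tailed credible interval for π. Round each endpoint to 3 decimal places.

Posterior: Beta(27.1, 33.7).
Equal-tailed 95% interval: the 0.025 and 0.975 quantiles of Beta(27.1, 33.7).
Posterior mean ≈ 0.446, SD ≈ 0.063; a Normal approximation gives roughly [0.322, 0.570].
Exact: F⁻¹(0.025) = 0.324; F⁻¹(0.975) = 0.571.

[0.324, 0.571]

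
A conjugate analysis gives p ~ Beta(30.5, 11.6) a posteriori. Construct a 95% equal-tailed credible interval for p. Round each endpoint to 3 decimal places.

Posterior: Beta(30.5, 11.6).
Equal-tailed 95% interval: the 0.025 and 0.975 quantiles of Beta(30.5, 11.6).
Posterior mean ≈ 0.724, SD ≈ 0.068; a Normal approximation gives roughly [0.591, 0.858].
Exact: F⁻¹(0.025) = 0.582; F⁻¹(0.975) = 0.847.

[0.582, 0.847]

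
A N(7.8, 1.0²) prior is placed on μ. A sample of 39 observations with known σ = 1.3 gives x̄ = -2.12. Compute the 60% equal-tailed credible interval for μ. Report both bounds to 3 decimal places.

[-1.880, -1.536]

Posterior precision = 1/1.0² + 39/1.3² = 1.0000 + 23.0769 = 24.0769, so posterior SD = 0.2038.
Posterior mean = (7.8/1.0² + 39·-2.12/1.3²) / 24.0769 = -1.7080.
Interval: -1.7080 ± 0.842 × 0.2038 → [-1.880, -1.536].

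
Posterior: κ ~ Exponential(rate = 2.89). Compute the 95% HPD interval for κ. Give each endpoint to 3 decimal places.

[0.000, 1.037]

The exponential density is strictly decreasing on [0, ∞), so the HPD interval is anchored at 0: [0, q] with P(κ ≤ q) = 0.95.
q = −ln(1 − 0.95) / 2.89 = 2.9957 / 2.89 = 1.037.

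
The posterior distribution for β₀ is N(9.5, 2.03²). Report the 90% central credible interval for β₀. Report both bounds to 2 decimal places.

The posterior is symmetric, so the 90% equal-tailed interval is β₀ = 9.5 ± z·2.03 with z = 1.645.
Half-width: 1.645 × 2.03 = 3.34.
9.5 − 3.34 = 6.16; 9.5 + 3.34 = 12.84.

[6.16, 12.84]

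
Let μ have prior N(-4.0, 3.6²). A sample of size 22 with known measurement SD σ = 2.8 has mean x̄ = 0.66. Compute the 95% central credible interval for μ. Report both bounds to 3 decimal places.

[-0.619, 1.690]

Posterior precision = 1/3.6² + 22/2.8² = 0.0772 + 2.8061 = 2.8833, so posterior SD = 0.5889.
Posterior mean = (-4.0/3.6² + 22·0.66/2.8²) / 2.8833 = 0.5353.
Interval: 0.5353 ± 1.960 × 0.5889 → [-0.619, 1.690].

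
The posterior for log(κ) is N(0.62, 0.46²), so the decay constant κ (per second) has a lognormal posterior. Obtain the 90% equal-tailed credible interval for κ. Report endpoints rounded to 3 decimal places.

[0.872, 3.962]

On the log scale the 90% interval is 0.62 ± 1.645 × 0.46 = [-0.1366, 1.3766].
Exponentiate: [e^-0.1366, e^1.3766] = [0.872, 3.962].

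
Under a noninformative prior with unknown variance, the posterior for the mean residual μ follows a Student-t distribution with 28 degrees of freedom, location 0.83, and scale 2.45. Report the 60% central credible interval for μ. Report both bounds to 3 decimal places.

The t_28 distribution is symmetric; the 60% interval is 0.83 ± t·2.45 with t_{0.8,28} = 0.855.
Half-width: 0.855 × 2.45 = 2.094.
0.83 − 2.094 = -1.264; 0.83 + 2.094 = 2.924.

[-1.264, 2.924]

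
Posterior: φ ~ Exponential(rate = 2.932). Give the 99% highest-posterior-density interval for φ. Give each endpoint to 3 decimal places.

[0.000, 1.571]

The exponential density is strictly decreasing on [0, ∞), so the HPD interval is anchored at 0: [0, q] with P(φ ≤ q) = 0.99.
q = −ln(1 − 0.99) / 2.932 = 4.6052 / 2.932 = 1.571.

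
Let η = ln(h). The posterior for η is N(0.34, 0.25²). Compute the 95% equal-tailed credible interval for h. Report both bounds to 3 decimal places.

[0.861, 2.293]

On the log scale the 95% interval is 0.34 ± 1.960 × 0.25 = [-0.1500, 0.8300].
Exponentiate: [e^-0.1500, e^0.8300] = [0.861, 2.293].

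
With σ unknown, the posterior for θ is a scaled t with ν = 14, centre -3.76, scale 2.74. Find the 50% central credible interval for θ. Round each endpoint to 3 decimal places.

[-5.657, -1.863]

The t_14 distribution is symmetric; the 50% interval is -3.76 ± t·2.74 with t_{0.75,14} = 0.692.
Half-width: 0.692 × 2.74 = 1.897.
-3.76 − 1.897 = -5.657; -3.76 + 1.897 = -1.863.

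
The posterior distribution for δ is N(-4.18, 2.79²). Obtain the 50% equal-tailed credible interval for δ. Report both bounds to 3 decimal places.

[-6.062, -2.298]

The posterior is symmetric, so the 50% equal-tailed interval is δ = -4.18 ± z·2.79 with z = 0.674.
Half-width: 0.674 × 2.79 = 1.882.
-4.18 − 1.882 = -6.062; -4.18 + 1.882 = -2.298.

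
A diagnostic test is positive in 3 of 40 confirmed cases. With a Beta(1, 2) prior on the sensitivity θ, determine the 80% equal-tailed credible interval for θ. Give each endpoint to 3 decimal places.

Posterior: Beta(1+3, 2+37) = Beta(4, 39).
Equal-tailed 80% interval: the 0.1 and 0.9 quantiles of Beta(4, 39).
Posterior mean ≈ 0.093, SD ≈ 0.044; a Normal approximation gives roughly [0.037, 0.149].
Exact: F⁻¹(0.1) = 0.042; F⁻¹(0.9) = 0.152.

[0.042, 0.152]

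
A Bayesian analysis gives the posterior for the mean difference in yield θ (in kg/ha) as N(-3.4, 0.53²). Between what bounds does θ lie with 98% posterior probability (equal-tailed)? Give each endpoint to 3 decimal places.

The posterior is symmetric, so the 98% equal-tailed interval is θ = -3.4 ± z·0.53 with z = 2.326.
Half-width: 2.326 × 0.53 = 1.233.
-3.4 − 1.233 = -4.633; -3.4 + 1.233 = -2.167.

[-4.633, -2.167]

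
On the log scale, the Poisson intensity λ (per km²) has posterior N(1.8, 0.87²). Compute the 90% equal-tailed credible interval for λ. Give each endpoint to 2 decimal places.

[1.45, 25.31]

On the log scale the 90% interval is 1.8 ± 1.645 × 0.87 = [0.3690, 3.2310].
Exponentiate: [e^0.3690, e^3.2310] = [1.45, 25.31].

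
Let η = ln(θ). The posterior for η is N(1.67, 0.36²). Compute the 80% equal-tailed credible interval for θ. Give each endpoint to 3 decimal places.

On the log scale the 80% interval is 1.67 ± 1.282 × 0.36 = [1.2086, 2.1314].
Exponentiate: [e^1.2086, e^2.1314] = [3.349, 8.426].

[3.349, 8.426]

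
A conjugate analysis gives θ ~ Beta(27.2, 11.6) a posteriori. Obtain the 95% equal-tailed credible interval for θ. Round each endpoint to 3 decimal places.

Posterior: Beta(27.2, 11.6).
Equal-tailed 95% interval: the 0.025 and 0.975 quantiles of Beta(27.2, 11.6).
Posterior mean ≈ 0.701, SD ≈ 0.073; a Normal approximation gives roughly [0.559, 0.843].
Exact: F⁻¹(0.025) = 0.550; F⁻¹(0.975) = 0.832.

[0.550, 0.832]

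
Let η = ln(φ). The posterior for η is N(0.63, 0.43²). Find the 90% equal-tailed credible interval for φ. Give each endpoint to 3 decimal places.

On the log scale the 90% interval is 0.63 ± 1.645 × 0.43 = [-0.0773, 1.3373].
Exponentiate: [e^-0.0773, e^1.3373] = [0.926, 3.809].

[0.926, 3.809]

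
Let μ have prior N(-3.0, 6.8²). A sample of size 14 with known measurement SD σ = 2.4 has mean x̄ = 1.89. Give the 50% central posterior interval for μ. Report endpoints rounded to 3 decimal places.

Posterior precision = 1/6.8² + 14/2.4² = 0.0216 + 2.4306 = 2.4522, so posterior SD = 0.6386.
Posterior mean = (-3.0/6.8² + 14·1.89/2.4²) / 2.4522 = 1.8469.
Interval: 1.8469 ± 0.674 × 0.6386 → [1.416, 2.278].

[1.416, 2.278]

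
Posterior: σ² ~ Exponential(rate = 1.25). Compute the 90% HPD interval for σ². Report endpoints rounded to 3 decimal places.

[0.000, 1.842]

The exponential density is strictly decreasing on [0, ∞), so the HPD interval is anchored at 0: [0, q] with P(σ² ≤ q) = 0.90.
q = −ln(1 − 0.90) / 1.25 = 2.3026 / 1.25 = 1.842.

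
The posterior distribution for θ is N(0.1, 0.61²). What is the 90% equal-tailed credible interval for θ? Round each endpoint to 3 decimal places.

The posterior is symmetric, so the 90% equal-tailed interval is θ = 0.1 ± z·0.61 with z = 1.645.
Half-width: 1.645 × 0.61 = 1.003.
0.1 − 1.003 = -0.903; 0.1 + 1.003 = 1.103.

[-0.903, 1.103]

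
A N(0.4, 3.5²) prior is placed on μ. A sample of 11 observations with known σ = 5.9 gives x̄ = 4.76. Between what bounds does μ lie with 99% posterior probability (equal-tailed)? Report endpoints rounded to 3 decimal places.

[-0.220, 7.950]

Posterior precision = 1/3.5² + 11/5.9² = 0.0816 + 0.3160 = 0.3976, so posterior SD = 1.5858.
Posterior mean = (0.4/3.5² + 11·4.76/5.9²) / 0.3976 = 3.8649.
Interval: 3.8649 ± 2.576 × 1.5858 → [-0.220, 7.950].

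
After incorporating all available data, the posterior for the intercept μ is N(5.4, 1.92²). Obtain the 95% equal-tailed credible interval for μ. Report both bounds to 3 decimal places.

The posterior is symmetric, so the 95% equal-tailed interval is μ = 5.4 ± z·1.92 with z = 1.960.
Half-width: 1.960 × 1.92 = 3.763.
5.4 − 3.763 = 1.637; 5.4 + 3.763 = 9.163.

[1.637, 9.163]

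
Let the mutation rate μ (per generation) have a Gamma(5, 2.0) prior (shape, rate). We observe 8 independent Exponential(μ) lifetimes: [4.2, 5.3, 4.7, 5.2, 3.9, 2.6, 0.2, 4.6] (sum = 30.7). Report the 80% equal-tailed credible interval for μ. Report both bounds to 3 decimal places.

Posterior: Gamma(5+8, 2.0+30.7) = Gamma(13, 32.7) (shape, rate).
Equal-tailed 80% interval: Gamma(13, 32.7) quantiles at 0.1 and 0.9.
Posterior mean ≈ 0.398, SD ≈ 0.110; a Normal approximation gives roughly [0.256, 0.539].
Exact: lower = 0.264; upper = 0.544.

[0.264, 0.544]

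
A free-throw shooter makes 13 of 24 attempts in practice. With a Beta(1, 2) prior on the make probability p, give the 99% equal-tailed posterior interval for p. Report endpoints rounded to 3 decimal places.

Posterior: Beta(1+13, 2+11) = Beta(14, 13).
Equal-tailed 99% interval: the 0.005 and 0.995 quantiles of Beta(14, 13).
Posterior mean ≈ 0.519, SD ≈ 0.094; a Normal approximation gives roughly [0.275, 0.762].
Exact: F⁻¹(0.005) = 0.281; F⁻¹(0.995) = 0.751.

[0.281, 0.751]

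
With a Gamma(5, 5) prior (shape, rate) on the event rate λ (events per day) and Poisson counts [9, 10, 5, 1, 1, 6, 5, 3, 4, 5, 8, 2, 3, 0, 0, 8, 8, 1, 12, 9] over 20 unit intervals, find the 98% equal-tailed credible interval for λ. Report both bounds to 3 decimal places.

[3.306, 5.212]

Posterior: Gamma(5+100, 5+20) = Gamma(105, 25) (shape, rate).
Equal-tailed 98% interval: Gamma(105, 25) quantiles at 0.01 and 0.99.
Posterior mean ≈ 4.200, SD ≈ 0.410; a Normal approximation gives roughly [3.246, 5.154].
Exact: lower = 3.306; upper = 5.212.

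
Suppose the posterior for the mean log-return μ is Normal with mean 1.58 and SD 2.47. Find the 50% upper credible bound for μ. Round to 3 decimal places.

1.580

Need U with P(μ ≤ U) = 0.50: U = 1.58 + z_{0.5}·2.47.
z = 0.000; U = 1.58 + 0.000 × 2.47 = 1.580.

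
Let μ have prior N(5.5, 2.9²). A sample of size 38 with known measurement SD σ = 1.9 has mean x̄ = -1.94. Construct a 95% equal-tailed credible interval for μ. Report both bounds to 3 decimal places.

Posterior precision = 1/2.9² + 38/1.9² = 0.1189 + 10.5263 = 10.6452, so posterior SD = 0.3065.
Posterior mean = (5.5/2.9² + 38·-1.94/1.9²) / 10.6452 = -1.8569.
Interval: -1.8569 ± 1.960 × 0.3065 → [-2.458, -1.256].

[-2.458, -1.256]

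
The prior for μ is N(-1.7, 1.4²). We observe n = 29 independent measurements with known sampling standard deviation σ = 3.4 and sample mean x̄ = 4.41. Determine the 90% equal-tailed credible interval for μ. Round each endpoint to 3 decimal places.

[2.431, 4.324]

Posterior precision = 1/1.4² + 29/3.4² = 0.5102 + 2.5087 = 3.0189, so posterior SD = 0.5755.
Posterior mean = (-1.7/1.4² + 29·4.41/3.4²) / 3.0189 = 3.3774.
Interval: 3.3774 ± 1.645 × 0.5755 → [2.431, 4.324].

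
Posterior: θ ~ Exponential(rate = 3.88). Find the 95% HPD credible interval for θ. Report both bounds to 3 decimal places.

The exponential density is strictly decreasing on [0, ∞), so the HPD interval is anchored at 0: [0, q] with P(θ ≤ q) = 0.95.
q = −ln(1 − 0.95) / 3.88 = 2.9957 / 3.88 = 0.772.

[0.000, 0.772]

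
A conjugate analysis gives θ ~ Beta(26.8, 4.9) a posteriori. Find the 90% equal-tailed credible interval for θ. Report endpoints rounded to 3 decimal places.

[0.730, 0.936]

Posterior: Beta(26.8, 4.9).
Equal-tailed 90% interval: the 0.05 and 0.95 quantiles of Beta(26.8, 4.9).
Posterior mean ≈ 0.845, SD ≈ 0.063; a Normal approximation gives roughly [0.741, 0.949].
Exact: F⁻¹(0.05) = 0.730; F⁻¹(0.95) = 0.936.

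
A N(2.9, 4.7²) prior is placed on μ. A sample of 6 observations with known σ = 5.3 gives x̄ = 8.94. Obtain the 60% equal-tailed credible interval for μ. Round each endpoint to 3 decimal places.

[6.230, 9.538]

Posterior precision = 1/4.7² + 6/5.3² = 0.0453 + 0.2136 = 0.2589, so posterior SD = 1.9654.
Posterior mean = (2.9/4.7² + 6·8.94/5.3²) / 0.2589 = 7.8838.
Interval: 7.8838 ± 0.842 × 1.9654 → [6.230, 9.538].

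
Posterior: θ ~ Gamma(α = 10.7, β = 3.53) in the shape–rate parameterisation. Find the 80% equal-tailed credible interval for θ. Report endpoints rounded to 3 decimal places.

[1.921, 4.263]

Posterior: Gamma(shape 10.7, rate 3.53).
Equal-tailed 80% interval: Gamma(10.7, 3.53) quantiles at 0.1 and 0.9.
Posterior mean ≈ 3.031, SD ≈ 0.927; a Normal approximation gives roughly [1.844, 4.219].
Exact: lower = 1.921; upper = 4.263.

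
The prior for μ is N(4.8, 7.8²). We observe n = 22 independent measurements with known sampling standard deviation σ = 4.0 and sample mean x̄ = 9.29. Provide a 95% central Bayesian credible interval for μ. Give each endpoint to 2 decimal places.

Posterior precision = 1/7.8² + 22/4.0² = 0.0164 + 1.3750 = 1.3914, so posterior SD = 0.8478.
Posterior mean = (4.8/7.8² + 22·9.29/4.0²) / 1.3914 = 9.2370.
Interval: 9.2370 ± 1.960 × 0.8478 → [7.58, 10.90].

[7.58, 10.90]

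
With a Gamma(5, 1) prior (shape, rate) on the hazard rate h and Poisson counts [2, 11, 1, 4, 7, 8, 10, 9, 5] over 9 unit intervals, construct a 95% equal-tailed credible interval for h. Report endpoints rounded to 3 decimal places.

[4.754, 7.836]

Posterior: Gamma(5+57, 1+9) = Gamma(62, 10) (shape, rate).
Equal-tailed 95% interval: Gamma(62, 10) quantiles at 0.025 and 0.975.
Posterior mean ≈ 6.200, SD ≈ 0.787; a Normal approximation gives roughly [4.657, 7.743].
Exact: lower = 4.754; upper = 7.836.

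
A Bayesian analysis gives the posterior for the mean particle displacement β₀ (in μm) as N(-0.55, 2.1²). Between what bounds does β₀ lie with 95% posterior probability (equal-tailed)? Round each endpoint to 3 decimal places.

[-4.666, 3.566]

The posterior is symmetric, so the 95% equal-tailed interval is β₀ = -0.55 ± z·2.1 with z = 1.960.
Half-width: 1.960 × 2.1 = 4.116.
-0.55 − 4.116 = -4.666; -0.55 + 4.116 = 3.566.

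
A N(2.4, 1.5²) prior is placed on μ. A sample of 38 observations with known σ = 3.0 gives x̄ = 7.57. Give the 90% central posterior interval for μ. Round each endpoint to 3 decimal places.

Posterior precision = 1/1.5² + 38/3.0² = 0.4444 + 4.2222 = 4.6667, so posterior SD = 0.4629.
Posterior mean = (2.4/1.5² + 38·7.57/3.0²) / 4.6667 = 7.0776.
Interval: 7.0776 ± 1.645 × 0.4629 → [6.316, 7.839].

[6.316, 7.839]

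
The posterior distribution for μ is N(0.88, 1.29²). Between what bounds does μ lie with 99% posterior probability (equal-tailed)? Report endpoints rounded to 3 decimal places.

The posterior is symmetric, so the 99% equal-tailed interval is μ = 0.88 ± z·1.29 with z = 2.576.
Half-width: 2.576 × 1.29 = 3.323.
0.88 − 3.323 = -2.443; 0.88 + 3.323 = 4.203.

[-2.443, 4.203]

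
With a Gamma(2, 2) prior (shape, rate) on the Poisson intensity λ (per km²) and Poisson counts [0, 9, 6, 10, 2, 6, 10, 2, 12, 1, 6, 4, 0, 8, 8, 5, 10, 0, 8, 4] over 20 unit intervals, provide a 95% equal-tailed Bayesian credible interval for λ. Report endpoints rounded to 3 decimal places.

Posterior: Gamma(2+111, 2+20) = Gamma(113, 22) (shape, rate).
Equal-tailed 95% interval: Gamma(113, 22) quantiles at 0.025 and 0.975.
Posterior mean ≈ 5.136, SD ≈ 0.483; a Normal approximation gives roughly [4.189, 6.083].
Exact: lower = 4.233; upper = 6.126.

[4.233, 6.126]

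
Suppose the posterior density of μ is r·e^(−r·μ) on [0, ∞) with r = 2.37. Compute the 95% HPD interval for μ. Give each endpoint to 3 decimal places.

[0.000, 1.264]

The exponential density is strictly decreasing on [0, ∞), so the HPD interval is anchored at 0: [0, q] with P(μ ≤ q) = 0.95.
q = −ln(1 − 0.95) / 2.37 = 2.9957 / 2.37 = 1.264.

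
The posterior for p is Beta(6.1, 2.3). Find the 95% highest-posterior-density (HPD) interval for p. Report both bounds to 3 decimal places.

[0.446, 0.974]

The posterior is unimodal and skewed, so the HPD interval has equal density at both endpoints and is the shortest 95% interval.
Solving f(0.446) = f(0.974) with F(0.974) − F(0.446) = 0.95 gives [0.446, 0.974].
For comparison, the equal-tailed interval is [0.402, 0.950]; the HPD is narrower and shifted toward the mode.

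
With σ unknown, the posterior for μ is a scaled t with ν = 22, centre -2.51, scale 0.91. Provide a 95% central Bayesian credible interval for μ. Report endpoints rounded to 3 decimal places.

The t_22 distribution is symmetric; the 95% interval is -2.51 ± t·0.91 with t_{0.975,22} = 2.074.
Half-width: 2.074 × 0.91 = 1.887.
-2.51 − 1.887 = -4.397; -2.51 + 1.887 = -0.623.

[-4.397, -0.623]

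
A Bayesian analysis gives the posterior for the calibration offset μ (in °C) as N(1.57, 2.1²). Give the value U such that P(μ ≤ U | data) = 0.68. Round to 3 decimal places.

Need U with P(μ ≤ U) = 0.68: U = 1.57 + z_{0.32}·2.1.
z = 0.468; U = 1.57 + 0.468 × 2.1 = 2.552.

2.552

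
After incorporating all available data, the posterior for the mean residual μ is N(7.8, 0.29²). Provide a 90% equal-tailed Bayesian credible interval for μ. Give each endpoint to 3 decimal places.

[7.323, 8.277]

The posterior is symmetric, so the 90% equal-tailed interval is μ = 7.8 ± z·0.29 with z = 1.645.
Half-width: 1.645 × 0.29 = 0.477.
7.8 − 0.477 = 7.323; 7.8 + 0.477 = 8.277.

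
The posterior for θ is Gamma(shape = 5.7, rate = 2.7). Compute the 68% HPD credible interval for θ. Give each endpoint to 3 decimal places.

The posterior is unimodal and skewed, so the HPD interval has equal density at both endpoints and is the shortest 68% interval.
Solving f(1.049) = f(2.684) with F(2.684) − F(1.049) = 0.68 gives [1.049, 2.684].
For comparison, the equal-tailed interval is [1.257, 2.964]; the HPD is narrower and shifted toward the mode.

[1.049, 2.684]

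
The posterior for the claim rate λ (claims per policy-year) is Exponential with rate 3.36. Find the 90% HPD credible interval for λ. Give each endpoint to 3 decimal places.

[0.000, 0.685]

The exponential density is strictly decreasing on [0, ∞), so the HPD interval is anchored at 0: [0, q] with P(λ ≤ q) = 0.90.
q = −ln(1 − 0.90) / 3.36 = 2.3026 / 3.36 = 0.685.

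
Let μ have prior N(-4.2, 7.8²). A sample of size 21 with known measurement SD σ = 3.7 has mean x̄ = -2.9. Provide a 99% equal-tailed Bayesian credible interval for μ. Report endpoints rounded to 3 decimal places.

[-4.982, -0.845]

Posterior precision = 1/7.8² + 21/3.7² = 0.0164 + 1.5340 = 1.5504, so posterior SD = 0.8031.
Posterior mean = (-4.2/7.8² + 21·-2.9/3.7²) / 1.5504 = -2.9138.
Interval: -2.9138 ± 2.576 × 0.8031 → [-4.982, -0.845].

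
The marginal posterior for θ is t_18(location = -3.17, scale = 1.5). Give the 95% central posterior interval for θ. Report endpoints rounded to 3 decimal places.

[-6.321, -0.019]

The t_18 distribution is symmetric; the 95% interval is -3.17 ± t·1.5 with t_{0.975,18} = 2.101.
Half-width: 2.101 × 1.5 = 3.151.
-3.17 − 3.151 = -6.321; -3.17 + 3.151 = -0.019.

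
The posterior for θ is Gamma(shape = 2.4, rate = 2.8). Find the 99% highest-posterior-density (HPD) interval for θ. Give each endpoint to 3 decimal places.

[0.014, 2.637]

The posterior is unimodal and skewed, so the HPD interval has equal density at both endpoints and is the shortest 99% interval.
Solving f(0.014) = f(2.637) with F(2.637) − F(0.014) = 0.99 gives [0.014, 2.637].
For comparison, the equal-tailed interval is [0.065, 2.925]; the HPD is narrower and shifted toward the mode.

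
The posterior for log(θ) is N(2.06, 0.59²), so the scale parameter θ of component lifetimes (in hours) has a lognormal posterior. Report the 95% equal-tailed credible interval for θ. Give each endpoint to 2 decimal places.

[2.47, 24.94]

On the log scale the 95% interval is 2.06 ± 1.960 × 0.59 = [0.9036, 3.2164].
Exponentiate: [e^0.9036, e^3.2164] = [2.47, 24.94].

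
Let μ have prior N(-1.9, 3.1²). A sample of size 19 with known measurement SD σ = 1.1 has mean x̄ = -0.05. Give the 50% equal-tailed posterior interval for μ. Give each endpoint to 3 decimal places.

Posterior precision = 1/3.1² + 19/1.1² = 0.1041 + 15.7025 = 15.8065, so posterior SD = 0.2515.
Posterior mean = (-1.9/3.1² + 19·-0.05/1.1²) / 15.8065 = -0.0622.
Interval: -0.0622 ± 0.674 × 0.2515 → [-0.232, 0.107].

[-0.232, 0.107]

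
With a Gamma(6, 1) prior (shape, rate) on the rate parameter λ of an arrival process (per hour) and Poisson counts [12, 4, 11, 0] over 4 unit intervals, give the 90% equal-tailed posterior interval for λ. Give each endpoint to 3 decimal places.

Posterior: Gamma(6+27, 1+4) = Gamma(33, 5) (shape, rate).
Equal-tailed 90% interval: Gamma(33, 5) quantiles at 0.05 and 0.95.
Posterior mean ≈ 6.600, SD ≈ 1.149; a Normal approximation gives roughly [4.710, 8.490].
Exact: lower = 4.831; upper = 8.596.

[4.831, 8.596]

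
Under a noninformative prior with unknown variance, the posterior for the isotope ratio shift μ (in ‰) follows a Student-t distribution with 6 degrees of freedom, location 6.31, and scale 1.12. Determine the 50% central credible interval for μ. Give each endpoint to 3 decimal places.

The t_6 distribution is symmetric; the 50% interval is 6.31 ± t·1.12 with t_{0.75,6} = 0.718.
Half-width: 0.718 × 1.12 = 0.804.
6.31 − 0.804 = 5.506; 6.31 + 0.804 = 7.114.

[5.506, 7.114]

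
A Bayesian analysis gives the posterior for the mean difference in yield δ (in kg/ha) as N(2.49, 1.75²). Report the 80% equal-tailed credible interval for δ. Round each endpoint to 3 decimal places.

The posterior is symmetric, so the 80% equal-tailed interval is δ = 2.49 ± z·1.75 with z = 1.282.
Half-width: 1.282 × 1.75 = 2.243.
2.49 − 2.243 = 0.247; 2.49 + 2.243 = 4.733.

[0.247, 4.733]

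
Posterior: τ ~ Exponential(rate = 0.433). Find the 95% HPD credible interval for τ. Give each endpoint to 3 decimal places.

The exponential density is strictly decreasing on [0, ∞), so the HPD interval is anchored at 0: [0, q] with P(τ ≤ q) = 0.95.
q = −ln(1 − 0.95) / 0.433 = 2.9957 / 0.433 = 6.919.

[0.000, 6.919]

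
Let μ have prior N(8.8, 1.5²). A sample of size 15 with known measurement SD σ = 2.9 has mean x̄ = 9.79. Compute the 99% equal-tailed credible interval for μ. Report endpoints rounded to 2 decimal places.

Posterior precision = 1/1.5² + 15/2.9² = 0.4444 + 1.7836 = 2.2280, so posterior SD = 0.6699.
Posterior mean = (8.8/1.5² + 15·9.79/2.9²) / 2.2280 = 9.5925.
Interval: 9.5925 ± 2.576 × 0.6699 → [7.87, 11.32].

[7.87, 11.32]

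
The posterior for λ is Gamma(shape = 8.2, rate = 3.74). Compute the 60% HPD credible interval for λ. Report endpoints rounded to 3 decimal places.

[1.377, 2.602]

The posterior is unimodal and skewed, so the HPD interval has equal density at both endpoints and is the shortest 60% interval.
Solving f(1.377) = f(2.602) with F(2.602) − F(1.377) = 0.60 gives [1.377, 2.602].
For comparison, the equal-tailed interval is [1.536, 2.798]; the HPD is narrower and shifted toward the mode.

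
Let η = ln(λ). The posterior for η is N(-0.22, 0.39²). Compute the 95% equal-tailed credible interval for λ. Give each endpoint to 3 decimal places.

[0.374, 1.724]

On the log scale the 95% interval is -0.22 ± 1.960 × 0.39 = [-0.9844, 0.5444].
Exponentiate: [e^-0.9844, e^0.5444] = [0.374, 1.724].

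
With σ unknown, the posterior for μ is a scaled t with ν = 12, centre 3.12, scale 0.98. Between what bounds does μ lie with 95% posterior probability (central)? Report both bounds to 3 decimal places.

The t_12 distribution is symmetric; the 95% interval is 3.12 ± t·0.98 with t_{0.975,12} = 2.179.
Half-width: 2.179 × 0.98 = 2.135.
3.12 − 2.135 = 0.985; 3.12 + 2.135 = 5.255.

[0.985, 5.255]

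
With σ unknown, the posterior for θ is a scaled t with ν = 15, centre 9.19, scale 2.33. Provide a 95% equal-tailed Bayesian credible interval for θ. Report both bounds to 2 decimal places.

[4.22, 14.16]

The t_15 distribution is symmetric; the 95% interval is 9.19 ± t·2.33 with t_{0.975,15} = 2.131.
Half-width: 2.131 × 2.33 = 4.97.
9.19 − 4.97 = 4.22; 9.19 + 4.97 = 14.16.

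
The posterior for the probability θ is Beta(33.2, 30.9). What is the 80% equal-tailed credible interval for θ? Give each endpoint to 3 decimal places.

Posterior: Beta(33.2, 30.9).
Equal-tailed 80% interval: the 0.1 and 0.9 quantiles of Beta(33.2, 30.9).
Posterior mean ≈ 0.518, SD ≈ 0.062; a Normal approximation gives roughly [0.439, 0.597].
Exact: F⁻¹(0.1) = 0.438; F⁻¹(0.9) = 0.598.

[0.438, 0.598]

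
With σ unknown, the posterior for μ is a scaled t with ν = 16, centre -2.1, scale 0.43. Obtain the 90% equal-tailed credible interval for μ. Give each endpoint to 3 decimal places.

[-2.851, -1.349]

The t_16 distribution is symmetric; the 90% interval is -2.1 ± t·0.43 with t_{0.95,16} = 1.746.
Half-width: 1.746 × 0.43 = 0.751.
-2.1 − 0.751 = -2.851; -2.1 + 0.751 = -1.349.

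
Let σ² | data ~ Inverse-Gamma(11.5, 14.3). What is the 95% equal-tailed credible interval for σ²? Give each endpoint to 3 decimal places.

[0.751, 2.447]

Inverse-Gamma(11.5, 14.3) quantiles: F⁻¹(0.025) and F⁻¹(0.975).
Equivalently, 1/σ² ~ Gamma(11.5, rate = 14.3); invert its 0.975 and 0.025 quantiles.
Posterior mean ≈ 1.362, SD ≈ 0.442; a Normal approximation gives roughly [0.496, 2.228].
Exact: lower = 0.751; upper = 2.447.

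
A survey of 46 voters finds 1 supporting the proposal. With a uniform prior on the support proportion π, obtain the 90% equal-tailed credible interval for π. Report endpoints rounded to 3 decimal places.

[0.008, 0.097]

Posterior: Beta(1+1, 1+45) = Beta(2, 46).
Equal-tailed 90% interval: the 0.05 and 0.95 quantiles of Beta(2, 46).
Posterior mean ≈ 0.042, SD ≈ 0.029; a Normal approximation gives roughly [-0.005, 0.089].
Exact: F⁻¹(0.05) = 0.008; F⁻¹(0.95) = 0.097.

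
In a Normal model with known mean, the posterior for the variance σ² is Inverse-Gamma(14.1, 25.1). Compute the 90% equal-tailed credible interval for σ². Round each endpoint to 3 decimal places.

Inverse-Gamma(14.1, 25.1) quantiles: F⁻¹(0.05) and F⁻¹(0.95).
Equivalently, 1/σ² ~ Gamma(14.1, rate = 25.1); invert its 0.95 and 0.05 quantiles.
Posterior mean ≈ 1.916, SD ≈ 0.551; a Normal approximation gives roughly [1.010, 2.822].
Exact: lower = 1.207; upper = 2.938.

[1.207, 2.938]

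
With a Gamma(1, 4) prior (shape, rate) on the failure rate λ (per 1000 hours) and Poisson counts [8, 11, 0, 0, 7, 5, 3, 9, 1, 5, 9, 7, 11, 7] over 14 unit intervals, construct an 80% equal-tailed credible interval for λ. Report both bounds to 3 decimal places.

Posterior: Gamma(1+83, 4+14) = Gamma(84, 18) (shape, rate).
Equal-tailed 80% interval: Gamma(84, 18) quantiles at 0.1 and 0.9.
Posterior mean ≈ 4.667, SD ≈ 0.509; a Normal approximation gives roughly [4.014, 5.319].
Exact: lower = 4.027; upper = 5.330.

[4.027, 5.330]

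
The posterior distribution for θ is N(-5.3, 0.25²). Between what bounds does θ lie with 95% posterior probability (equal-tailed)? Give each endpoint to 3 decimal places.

The posterior is symmetric, so the 95% equal-tailed interval is θ = -5.3 ± z·0.25 with z = 1.960.
Half-width: 1.960 × 0.25 = 0.490.
-5.3 − 0.490 = -5.790; -5.3 + 0.490 = -4.810.

[-5.790, -4.810]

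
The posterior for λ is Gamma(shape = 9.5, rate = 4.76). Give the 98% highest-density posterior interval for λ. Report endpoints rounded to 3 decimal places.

The posterior is unimodal and skewed, so the HPD interval has equal density at both endpoints and is the shortest 98% interval.
Solving f(0.705) = f(3.634) with F(3.634) − F(0.705) = 0.98 gives [0.705, 3.634].
For comparison, the equal-tailed interval is [0.802, 3.802]; the HPD is narrower and shifted toward the mode.

[0.705, 3.634]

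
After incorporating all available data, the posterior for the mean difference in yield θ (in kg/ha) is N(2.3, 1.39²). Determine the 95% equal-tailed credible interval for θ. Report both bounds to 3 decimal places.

The posterior is symmetric, so the 95% equal-tailed interval is θ = 2.3 ± z·1.39 with z = 1.960.
Half-width: 1.960 × 1.39 = 2.724.
2.3 − 2.724 = -0.424; 2.3 + 2.724 = 5.024.

[-0.424, 5.024]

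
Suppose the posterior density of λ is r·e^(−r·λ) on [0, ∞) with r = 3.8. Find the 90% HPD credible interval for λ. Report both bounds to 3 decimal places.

The exponential density is strictly decreasing on [0, ∞), so the HPD interval is anchored at 0: [0, q] with P(λ ≤ q) = 0.90.
q = −ln(1 − 0.90) / 3.8 = 2.3026 / 3.8 = 0.606.

[0.000, 0.606]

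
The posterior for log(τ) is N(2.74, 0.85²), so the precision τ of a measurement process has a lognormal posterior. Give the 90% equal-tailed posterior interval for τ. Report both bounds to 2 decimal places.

On the log scale the 90% interval is 2.74 ± 1.645 × 0.85 = [1.3419, 4.1381].
Exponentiate: [e^1.3419, e^4.1381] = [3.83, 62.69].

[3.83, 62.69]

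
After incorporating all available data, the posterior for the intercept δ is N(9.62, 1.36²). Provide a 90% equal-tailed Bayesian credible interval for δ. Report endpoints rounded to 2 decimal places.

[7.38, 11.86]

The posterior is symmetric, so the 90% equal-tailed interval is δ = 9.62 ± z·1.36 with z = 1.645.
Half-width: 1.645 × 1.36 = 2.24.
9.62 − 2.24 = 7.38; 9.62 + 2.24 = 11.86.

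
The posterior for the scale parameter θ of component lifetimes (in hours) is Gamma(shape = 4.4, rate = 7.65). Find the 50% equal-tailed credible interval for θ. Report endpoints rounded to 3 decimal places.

[0.375, 0.729]

Posterior: Gamma(shape 4.4, rate 7.65).
Equal-tailed 50% interval: Gamma(4.4, 7.65) quantiles at 0.25 and 0.75.
Posterior mean ≈ 0.575, SD ≈ 0.274; a Normal approximation gives roughly [0.390, 0.760].
Exact: lower = 0.375; upper = 0.729.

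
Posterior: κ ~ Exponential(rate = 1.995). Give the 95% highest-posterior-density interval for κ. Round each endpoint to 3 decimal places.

[0.000, 1.502]

The exponential density is strictly decreasing on [0, ∞), so the HPD interval is anchored at 0: [0, q] with P(κ ≤ q) = 0.95.
q = −ln(1 − 0.95) / 1.995 = 2.9957 / 1.995 = 1.502.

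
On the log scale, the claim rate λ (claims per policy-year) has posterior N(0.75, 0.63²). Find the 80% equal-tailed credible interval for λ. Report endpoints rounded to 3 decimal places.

On the log scale the 80% interval is 0.75 ± 1.282 × 0.63 = [-0.0574, 1.5574].
Exponentiate: [e^-0.0574, e^1.5574] = [0.944, 4.746].

[0.944, 4.746]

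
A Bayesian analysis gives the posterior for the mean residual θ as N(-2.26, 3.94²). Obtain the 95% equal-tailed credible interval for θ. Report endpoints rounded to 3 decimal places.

The posterior is symmetric, so the 95% equal-tailed interval is θ = -2.26 ± z·3.94 with z = 1.960.
Half-width: 1.960 × 3.94 = 7.722.
-2.26 − 7.722 = -9.982; -2.26 + 7.722 = 5.462.

[-9.982, 5.462]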